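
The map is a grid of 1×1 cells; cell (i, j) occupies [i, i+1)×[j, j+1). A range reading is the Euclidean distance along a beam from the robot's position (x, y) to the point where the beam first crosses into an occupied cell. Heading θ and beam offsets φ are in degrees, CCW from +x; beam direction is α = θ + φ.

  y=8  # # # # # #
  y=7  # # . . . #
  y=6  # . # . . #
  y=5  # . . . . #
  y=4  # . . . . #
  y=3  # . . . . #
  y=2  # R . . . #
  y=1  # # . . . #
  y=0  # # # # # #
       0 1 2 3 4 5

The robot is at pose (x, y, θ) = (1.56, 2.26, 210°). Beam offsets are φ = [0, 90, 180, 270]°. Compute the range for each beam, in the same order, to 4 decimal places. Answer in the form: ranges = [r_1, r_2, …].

beam 1: φ=0°, α=210°
  d=(-0.8660,-0.5000)  start (1,2)  tX=0.6466 tY=0.5200  stride 1/|dx|=1.1547 1/|dy|=2.0000
    cross y-line → (1,1), t=0.5200 (wall)
  → r_1 = 0.5200
beam 2: φ=90°, α=300°
  d=(0.5000,-0.8660)  start (1,2)  tX=0.8800 tY=0.3002  stride 1/|dx|=2.0000 1/|dy|=1.1547
    cross y-line → (1,1), t=0.3002 (wall)
  → r_2 = 0.3002
beam 3: φ=180°, α=30°
  d=(0.8660,0.5000)  start (1,2)  tX=0.5081 tY=1.4800  stride 1/|dx|=1.1547 1/|dy|=2.0000
    cross x-line → (2,2), t=0.5081
    cross y-line → (2,3), t=1.4800
    cross x-line → (3,3), t=1.6628
    cross x-line → (4,3), t=2.8175
    cross y-line → (4,4), t=3.4800
    cross x-line → (5,4), t=3.9722 (wall)
  → r_3 = 3.9722
beam 4: φ=270°, α=120°
  d=(-0.5000,0.8660)  start (1,2)  tX=1.1200 tY=0.8545  stride 1/|dx|=2.0000 1/|dy|=1.1547
    cross y-line → (1,3), t=0.8545
    cross x-line → (0,3), t=1.1200 (wall)
  → r_4 = 1.1200

ranges = [0.5200, 0.3002, 3.9722, 1.1200]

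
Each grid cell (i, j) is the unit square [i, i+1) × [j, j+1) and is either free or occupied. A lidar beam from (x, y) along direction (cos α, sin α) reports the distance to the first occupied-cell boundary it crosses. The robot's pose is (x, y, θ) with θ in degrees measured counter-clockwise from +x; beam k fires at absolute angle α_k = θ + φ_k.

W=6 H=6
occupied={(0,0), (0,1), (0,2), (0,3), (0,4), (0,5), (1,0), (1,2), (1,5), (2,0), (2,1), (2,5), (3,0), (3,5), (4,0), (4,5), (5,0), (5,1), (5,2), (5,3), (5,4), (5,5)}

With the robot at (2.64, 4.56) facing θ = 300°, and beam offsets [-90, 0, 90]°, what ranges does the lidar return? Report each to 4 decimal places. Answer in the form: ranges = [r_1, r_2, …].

beam 1: φ=-90°, α=210°
  direction (-0.8660, -0.5000); cell (2,4); t to first gridline: x 0.7390, y 1.1200 (then +1.1547 / +2.0000)
    (1,4) via x @ 0.7390
    (1,3) via y @ 1.1200
    (0,3) via x @ 1.8937  # hit
  → r_1 = 1.8937
beam 2: φ=0°, α=300°
  direction (0.5000, -0.8660); cell (2,4); t to first gridline: x 0.7200, y 0.6466 (then +2.0000 / +1.1547)
    (2,3) via y @ 0.6466
    (3,3) via x @ 0.7200
    (3,2) via y @ 1.8013
    (4,2) via x @ 2.7200
    (4,1) via y @ 2.9560
    (4,0) via y @ 4.1107  # hit
  → r_2 = 4.1107
beam 3: φ=90°, α=30°
  direction (0.8660, 0.5000); cell (2,4); t to first gridline: x 0.4157, y 0.8800 (then +1.1547 / +2.0000)
    (3,4) via x @ 0.4157
    (3,5) via y @ 0.8800  # hit
  → r_3 = 0.8800

ranges = [1.8937, 4.1107, 0.8800]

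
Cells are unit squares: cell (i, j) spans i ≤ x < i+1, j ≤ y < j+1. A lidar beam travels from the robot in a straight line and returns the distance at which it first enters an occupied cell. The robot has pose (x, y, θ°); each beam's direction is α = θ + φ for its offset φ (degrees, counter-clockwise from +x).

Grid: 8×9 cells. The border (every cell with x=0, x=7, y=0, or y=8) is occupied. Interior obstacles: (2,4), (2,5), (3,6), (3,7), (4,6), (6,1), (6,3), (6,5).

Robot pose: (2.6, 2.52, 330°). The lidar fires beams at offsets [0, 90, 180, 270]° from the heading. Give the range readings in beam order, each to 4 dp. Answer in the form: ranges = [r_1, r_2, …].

ranges = [3.0400, 4.0184, 1.8475, 1.7551]

beam 1: φ=0°, α=330°
  d=(0.8660,-0.5000)  start (2,2)  tX=0.4619 tY=1.0400  stride 1/|dx|=1.1547 1/|dy|=2.0000
    cross x-line → (3,2), t=0.4619
    cross y-line → (3,1), t=1.0400
    cross x-line → (4,1), t=1.6166
    cross x-line → (5,1), t=2.7713
    cross y-line → (5,0), t=3.0400 (wall)
  → r_1 = 3.0400
beam 2: φ=90°, α=60°
  d=(0.5000,0.8660)  start (2,2)  tX=0.8000 tY=0.5543  stride 1/|dx|=2.0000 1/|dy|=1.1547
    cross y-line → (2,3), t=0.5543
    cross x-line → (3,3), t=0.8000
    cross y-line → (3,4), t=1.7090
    cross x-line → (4,4), t=2.8000
    cross y-line → (4,5), t=2.8637
    cross y-line → (4,6), t=4.0184 (wall)
  → r_2 = 4.0184
beam 3: φ=180°, α=150°
  d=(-0.8660,0.5000)  start (2,2)  tX=0.6928 tY=0.9600  stride 1/|dx|=1.1547 1/|dy|=2.0000
    cross x-line → (1,2), t=0.6928
    cross y-line → (1,3), t=0.9600
    cross x-line → (0,3), t=1.8475 (wall)
  → r_3 = 1.8475
beam 4: φ=270°, α=240°
  d=(-0.5000,-0.8660)  start (2,2)  tX=1.2000 tY=0.6004  stride 1/|dx|=2.0000 1/|dy|=1.1547
    cross y-line → (2,1), t=0.6004
    cross x-line → (1,1), t=1.2000
    cross y-line → (1,0), t=1.7551 (wall)
  → r_4 = 1.7551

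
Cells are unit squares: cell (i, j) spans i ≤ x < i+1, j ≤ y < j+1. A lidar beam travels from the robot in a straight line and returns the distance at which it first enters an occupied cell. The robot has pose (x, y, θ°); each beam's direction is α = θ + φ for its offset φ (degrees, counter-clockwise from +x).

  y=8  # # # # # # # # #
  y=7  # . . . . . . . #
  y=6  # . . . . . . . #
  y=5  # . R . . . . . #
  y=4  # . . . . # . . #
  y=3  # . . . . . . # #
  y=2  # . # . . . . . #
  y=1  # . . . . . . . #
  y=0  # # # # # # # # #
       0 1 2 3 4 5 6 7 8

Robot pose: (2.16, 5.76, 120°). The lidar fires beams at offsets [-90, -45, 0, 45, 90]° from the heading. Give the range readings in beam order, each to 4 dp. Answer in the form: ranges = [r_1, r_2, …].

ranges = [4.4800, 2.3190, 2.3200, 1.2009, 1.3395]

beam 1: φ=-90°, α=30°
  dir = (cos 30°, sin 30°) = (0.8660, 0.5000); from cell (2,5)
  next x-line at t=0.9699, next y-line at t=0.4800; Δt_x=1.1547, Δt_y=2.0000
    y: enter (2,6) at t=0.4800
    x: enter (3,6) at t=0.9699
    x: enter (4,6) at t=2.1246
    y: enter (4,7) at t=2.4800
    x: enter (5,7) at t=3.2793
    x: enter (6,7) at t=4.4341
    y: enter (6,8) at t=4.4800 ← occupied
  → r_1 = 4.4800
beam 2: φ=-45°, α=75°
  dir = (cos 75°, sin 75°) = (0.2588, 0.9659); from cell (2,5)
  next x-line at t=3.2455, next y-line at t=0.2485; Δt_x=3.8637, Δt_y=1.0353
    y: enter (2,6) at t=0.2485
    y: enter (2,7) at t=1.2837
    y: enter (2,8) at t=2.3190 ← occupied
  → r_2 = 2.3190
beam 3: φ=0°, α=120°
  dir = (cos 120°, sin 120°) = (-0.5000, 0.8660); from cell (2,5)
  next x-line at t=0.3200, next y-line at t=0.2771; Δt_x=2.0000, Δt_y=1.1547
    y: enter (2,6) at t=0.2771
    x: enter (1,6) at t=0.3200
    y: enter (1,7) at t=1.4318
    x: enter (0,7) at t=2.3200 ← occupied
  → r_3 = 2.3200
beam 4: φ=45°, α=165°
  dir = (cos 165°, sin 165°) = (-0.9659, 0.2588); from cell (2,5)
  next x-line at t=0.1656, next y-line at t=0.9273; Δt_x=1.0353, Δt_y=3.8637
    x: enter (1,5) at t=0.1656
    y: enter (1,6) at t=0.9273
    x: enter (0,6) at t=1.2009 ← occupied
  → r_4 = 1.2009
beam 5: φ=90°, α=210°
  dir = (cos 210°, sin 210°) = (-0.8660, -0.5000); from cell (2,5)
  next x-line at t=0.1848, next y-line at t=1.5200; Δt_x=1.1547, Δt_y=2.0000
    x: enter (1,5) at t=0.1848
    x: enter (0,5) at t=1.3395 ← occupied
  → r_5 = 1.3395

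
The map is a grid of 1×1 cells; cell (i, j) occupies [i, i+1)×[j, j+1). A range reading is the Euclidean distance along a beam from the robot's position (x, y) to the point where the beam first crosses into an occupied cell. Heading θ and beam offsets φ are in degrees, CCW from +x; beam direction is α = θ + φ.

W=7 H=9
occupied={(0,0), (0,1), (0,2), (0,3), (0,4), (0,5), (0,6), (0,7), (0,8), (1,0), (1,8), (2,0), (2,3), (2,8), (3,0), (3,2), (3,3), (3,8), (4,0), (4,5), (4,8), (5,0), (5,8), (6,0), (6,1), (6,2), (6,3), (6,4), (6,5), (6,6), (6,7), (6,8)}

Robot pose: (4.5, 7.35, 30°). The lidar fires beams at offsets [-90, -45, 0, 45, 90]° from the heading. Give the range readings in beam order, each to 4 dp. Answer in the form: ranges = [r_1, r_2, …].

beam 1: φ=-90°, α=300°
  d=(0.5000,-0.8660)  start (4,7)  tX=1.0000 tY=0.4041  stride 1/|dx|=2.0000 1/|dy|=1.1547
    cross y-line → (4,6), t=0.4041
    cross x-line → (5,6), t=1.0000
    cross y-line → (5,5), t=1.5588
    cross y-line → (5,4), t=2.7135
    cross x-line → (6,4), t=3.0000 (wall)
  → r_1 = 3.0000
beam 2: φ=-45°, α=345°
  d=(0.9659,-0.2588)  start (4,7)  tX=0.5176 tY=1.3523  stride 1/|dx|=1.0353 1/|dy|=3.8637
    cross x-line → (5,7), t=0.5176
    cross y-line → (5,6), t=1.3523
    cross x-line → (6,6), t=1.5529 (wall)
  → r_2 = 1.5529
beam 3: φ=0°, α=30°
  d=(0.8660,0.5000)  start (4,7)  tX=0.5774 tY=1.3000  stride 1/|dx|=1.1547 1/|dy|=2.0000
    cross x-line → (5,7), t=0.5774
    cross y-line → (5,8), t=1.3000 (wall)
  → r_3 = 1.3000
beam 4: φ=45°, α=75°
  d=(0.2588,0.9659)  start (4,7)  tX=1.9319 tY=0.6729  stride 1/|dx|=3.8637 1/|dy|=1.0353
    cross y-line → (4,8), t=0.6729 (wall)
  → r_4 = 0.6729
beam 5: φ=90°, α=120°
  d=(-0.5000,0.8660)  start (4,7)  tX=1.0000 tY=0.7506  stride 1/|dx|=2.0000 1/|dy|=1.1547
    cross y-line → (4,8), t=0.7506 (wall)
  → r_5 = 0.7506

ranges = [3.0000, 1.5529, 1.3000, 0.6729, 0.7506]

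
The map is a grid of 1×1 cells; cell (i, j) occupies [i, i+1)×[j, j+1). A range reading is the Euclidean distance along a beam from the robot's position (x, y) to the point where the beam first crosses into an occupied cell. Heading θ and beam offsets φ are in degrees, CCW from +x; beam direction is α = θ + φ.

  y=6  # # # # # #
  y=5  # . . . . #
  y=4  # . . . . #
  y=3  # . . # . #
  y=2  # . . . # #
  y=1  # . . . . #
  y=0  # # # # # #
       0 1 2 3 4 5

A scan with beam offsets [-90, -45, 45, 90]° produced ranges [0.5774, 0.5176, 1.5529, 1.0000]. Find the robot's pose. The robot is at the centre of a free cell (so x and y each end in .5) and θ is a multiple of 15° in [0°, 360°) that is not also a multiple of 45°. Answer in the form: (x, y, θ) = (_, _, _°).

(x, y, θ) = (3.5, 1.5, 330°)

Enumerate (i+0.5, j+0.5, θ) over the 18 free cells and 16 admissible headings. For each, cast all 4 beams and compare to the given ranges.
  (1.5, 4.5, 150°): beam 1 = 1.7321 ≠ 0.5774 ✗
  (2.5, 1.5, 15°): beam 1 = 0.5176 ≠ 0.5774 ✗
  (2.5, 5.5, 330°): beam 1 = 3.0000 ≠ 0.5774 ✗
  …
  (3.5, 1.5, 330°): r_1=0.5774, r_2=0.5176, r_3=1.5529, r_4=1.0000 — all match ✓
Unique over the lattice → pose = (3.5, 1.5, 330°).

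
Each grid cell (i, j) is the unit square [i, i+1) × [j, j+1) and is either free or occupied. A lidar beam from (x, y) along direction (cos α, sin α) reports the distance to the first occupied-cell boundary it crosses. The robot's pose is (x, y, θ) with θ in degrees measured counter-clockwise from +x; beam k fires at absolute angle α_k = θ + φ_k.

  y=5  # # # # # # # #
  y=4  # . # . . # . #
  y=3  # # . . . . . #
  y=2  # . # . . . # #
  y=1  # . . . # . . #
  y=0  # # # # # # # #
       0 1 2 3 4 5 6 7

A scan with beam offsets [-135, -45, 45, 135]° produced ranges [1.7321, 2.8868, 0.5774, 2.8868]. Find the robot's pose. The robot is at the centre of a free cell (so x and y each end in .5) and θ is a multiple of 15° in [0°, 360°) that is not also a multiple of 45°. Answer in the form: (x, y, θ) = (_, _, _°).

(x, y, θ) = (4.5, 2.5, 195°)

Enumerate (i+0.5, j+0.5, θ) over the 18 free cells and 16 admissible headings. For each, cast all 4 beams and compare to the given ranges.
  (6.5, 4.5, 300°): beam 1 = 0.5176 ≠ 1.7321 ✗
  (3.5, 1.5, 120°): beam 1 = 0.5176 ≠ 1.7321 ✗
  (2.5, 1.5, 255°): beam 1 = 0.5774 ≠ 1.7321 ✗
  (1.5, 4.5, 210°): beam 1 = 0.5176 ≠ 1.7321 ✗
  …
  (4.5, 2.5, 195°): r_1=1.7321, r_2=2.8868, r_3=0.5774, r_4=2.8868 — all match ✓
Unique over the lattice → pose = (4.5, 2.5, 195°).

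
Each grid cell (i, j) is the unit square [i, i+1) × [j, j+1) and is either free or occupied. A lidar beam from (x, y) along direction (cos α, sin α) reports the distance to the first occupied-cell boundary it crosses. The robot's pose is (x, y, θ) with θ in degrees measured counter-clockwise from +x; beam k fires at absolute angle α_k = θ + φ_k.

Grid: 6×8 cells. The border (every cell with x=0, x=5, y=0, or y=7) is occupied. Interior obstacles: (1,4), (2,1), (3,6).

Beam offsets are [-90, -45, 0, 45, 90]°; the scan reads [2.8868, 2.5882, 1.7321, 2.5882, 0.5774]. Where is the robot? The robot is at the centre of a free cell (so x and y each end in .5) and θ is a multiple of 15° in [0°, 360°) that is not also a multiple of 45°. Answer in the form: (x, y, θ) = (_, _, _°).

(x, y, θ) = (2.5, 4.5, 60°)

The pose lattice has 21·16 = 336 candidates. Test each by forward raycasting.
  (3.5, 4.5, 210°): beam 2 = 1.5529 ≠ 2.5882 ✗
  (4.5, 5.5, 195°): beam 1 = 1.5529 ≠ 2.8868 ✗
  (4.5, 2.5, 120°): beam 1 = 0.5774 ≠ 2.8868 ✗
  …
  (2.5, 4.5, 60°): r_1=2.8868, r_2=2.5882, r_3=1.7321, r_4=2.5882, r_5=0.5774 — all match ✓
Only this pose fits every beam.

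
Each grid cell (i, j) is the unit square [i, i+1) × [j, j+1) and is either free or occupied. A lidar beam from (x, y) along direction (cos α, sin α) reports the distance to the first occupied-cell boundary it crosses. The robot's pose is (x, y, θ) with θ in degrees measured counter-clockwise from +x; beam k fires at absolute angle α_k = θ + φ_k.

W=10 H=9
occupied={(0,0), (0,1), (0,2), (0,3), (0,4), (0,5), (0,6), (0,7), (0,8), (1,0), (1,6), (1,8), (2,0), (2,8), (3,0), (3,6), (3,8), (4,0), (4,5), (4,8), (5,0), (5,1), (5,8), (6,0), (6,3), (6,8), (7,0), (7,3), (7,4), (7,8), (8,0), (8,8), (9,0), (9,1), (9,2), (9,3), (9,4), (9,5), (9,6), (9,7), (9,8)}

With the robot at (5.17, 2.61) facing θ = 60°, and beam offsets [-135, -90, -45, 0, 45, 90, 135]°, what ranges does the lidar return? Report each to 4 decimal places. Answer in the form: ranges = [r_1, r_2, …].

ranges = [0.6315, 3.2200, 1.5068, 6.2238, 2.4743, 4.8151, 4.3171]

beam 1: φ=-135°, α=285°
  dir = (cos 285°, sin 285°) = (0.2588, -0.9659); from cell (5,2)
  next x-line at t=3.2069, next y-line at t=0.6315; Δt_x=3.8637, Δt_y=1.0353
    y: enter (5,1) at t=0.6315 ← occupied
  → r_1 = 0.6315
beam 2: φ=-90°, α=330°
  dir = (cos 330°, sin 330°) = (0.8660, -0.5000); from cell (5,2)
  next x-line at t=0.9584, next y-line at t=1.2200; Δt_x=1.1547, Δt_y=2.0000
    x: enter (6,2) at t=0.9584
    y: enter (6,1) at t=1.2200
    x: enter (7,1) at t=2.1131
    y: enter (7,0) at t=3.2200 ← occupied
  → r_2 = 3.2200
beam 3: φ=-45°, α=15°
  dir = (cos 15°, sin 15°) = (0.9659, 0.2588); from cell (5,2)
  next x-line at t=0.8593, next y-line at t=1.5068; Δt_x=1.0353, Δt_y=3.8637
    x: enter (6,2) at t=0.8593
    y: enter (6,3) at t=1.5068 ← occupied
  → r_3 = 1.5068
beam 4: φ=0°, α=60°
  dir = (cos 60°, sin 60°) = (0.5000, 0.8660); from cell (5,2)
  next x-line at t=1.6600, next y-line at t=0.4503; Δt_x=2.0000, Δt_y=1.1547
    y: enter (5,3) at t=0.4503
    y: enter (5,4) at t=1.6050
    x: enter (6,4) at t=1.6600
    y: enter (6,5) at t=2.7597
    x: enter (7,5) at t=3.6600
    y: enter (7,6) at t=3.9144
    y: enter (7,7) at t=5.0691
    x: enter (8,7) at t=5.6600
    y: enter (8,8) at t=6.2238 ← occupied
  → r_4 = 6.2238
beam 5: φ=45°, α=105°
  dir = (cos 105°, sin 105°) = (-0.2588, 0.9659); from cell (5,2)
  next x-line at t=0.6568, next y-line at t=0.4038; Δt_x=3.8637, Δt_y=1.0353
    y: enter (5,3) at t=0.4038
    x: enter (4,3) at t=0.6568
    y: enter (4,4) at t=1.4390
    y: enter (4,5) at t=2.4743 ← occupied
  → r_5 = 2.4743
beam 6: φ=90°, α=150°
  dir = (cos 150°, sin 150°) = (-0.8660, 0.5000); from cell (5,2)
  next x-line at t=0.1963, next y-line at t=0.7800; Δt_x=1.1547, Δt_y=2.0000
    x: enter (4,2) at t=0.1963
    y: enter (4,3) at t=0.7800
    x: enter (3,3) at t=1.3510
    x: enter (2,3) at t=2.5057
    y: enter (2,4) at t=2.7800
    x: enter (1,4) at t=3.6604
    y: enter (1,5) at t=4.7800
    x: enter (0,5) at t=4.8151 ← occupied
  → r_6 = 4.8151
beam 7: φ=135°, α=195°
  dir = (cos 195°, sin 195°) = (-0.9659, -0.2588); from cell (5,2)
  next x-line at t=0.1760, next y-line at t=2.3569; Δt_x=1.0353, Δt_y=3.8637
    x: enter (4,2) at t=0.1760
    x: enter (3,2) at t=1.2113
    x: enter (2,2) at t=2.2465
    y: enter (2,1) at t=2.3569
    x: enter (1,1) at t=3.2818
    x: enter (0,1) at t=4.3171 ← occupied
  → r_7 = 4.3171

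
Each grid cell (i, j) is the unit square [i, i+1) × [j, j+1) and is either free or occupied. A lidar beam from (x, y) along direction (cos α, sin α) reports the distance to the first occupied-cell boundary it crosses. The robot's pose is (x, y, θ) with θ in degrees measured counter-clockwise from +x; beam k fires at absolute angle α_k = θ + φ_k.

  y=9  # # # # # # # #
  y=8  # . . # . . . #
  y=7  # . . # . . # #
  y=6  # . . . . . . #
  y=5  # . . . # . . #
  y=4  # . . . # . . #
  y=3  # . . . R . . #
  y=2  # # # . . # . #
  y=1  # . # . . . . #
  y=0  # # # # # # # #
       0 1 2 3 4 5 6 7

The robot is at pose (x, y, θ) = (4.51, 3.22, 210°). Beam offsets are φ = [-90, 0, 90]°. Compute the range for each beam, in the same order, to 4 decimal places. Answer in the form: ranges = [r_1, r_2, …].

ranges = [0.9007, 1.7436, 0.9800]

beam 1: φ=-90°, α=120°
  dir = (cos 120°, sin 120°) = (-0.5000, 0.8660); from cell (4,3)
  next x-line at t=1.0200, next y-line at t=0.9007; Δt_x=2.0000, Δt_y=1.1547
    y: enter (4,4) at t=0.9007 ← occupied
  → r_1 = 0.9007
beam 2: φ=0°, α=210°
  dir = (cos 210°, sin 210°) = (-0.8660, -0.5000); from cell (4,3)
  next x-line at t=0.5889, next y-line at t=0.4400; Δt_x=1.1547, Δt_y=2.0000
    y: enter (4,2) at t=0.4400
    x: enter (3,2) at t=0.5889
    x: enter (2,2) at t=1.7436 ← occupied
  → r_2 = 1.7436
beam 3: φ=90°, α=300°
  dir = (cos 300°, sin 300°) = (0.5000, -0.8660); from cell (4,3)
  next x-line at t=0.9800, next y-line at t=0.2540; Δt_x=2.0000, Δt_y=1.1547
    y: enter (4,2) at t=0.2540
    x: enter (5,2) at t=0.9800 ← occupied
  → r_3 = 0.9800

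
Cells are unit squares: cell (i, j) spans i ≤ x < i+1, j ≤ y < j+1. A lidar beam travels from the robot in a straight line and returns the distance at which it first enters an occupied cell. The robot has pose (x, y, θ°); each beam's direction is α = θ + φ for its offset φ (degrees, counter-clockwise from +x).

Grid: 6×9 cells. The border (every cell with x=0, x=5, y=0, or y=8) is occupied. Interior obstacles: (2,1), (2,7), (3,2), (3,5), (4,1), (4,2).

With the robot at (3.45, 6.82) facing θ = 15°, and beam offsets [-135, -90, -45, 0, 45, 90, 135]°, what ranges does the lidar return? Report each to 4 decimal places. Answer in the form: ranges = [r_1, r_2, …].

ranges = [4.9000, 0.8489, 1.7898, 1.6047, 1.3625, 1.2216, 0.5196]

beam 1: φ=-135°, α=240°
  dir = (cos 240°, sin 240°) = (-0.5000, -0.8660); from cell (3,6)
  next x-line at t=0.9000, next y-line at t=0.9469; Δt_x=2.0000, Δt_y=1.1547
    x: enter (2,6) at t=0.9000
    y: enter (2,5) at t=0.9469
    y: enter (2,4) at t=2.1016
    x: enter (1,4) at t=2.9000
    y: enter (1,3) at t=3.2563
    y: enter (1,2) at t=4.4110
    x: enter (0,2) at t=4.9000 ← occupied
  → r_1 = 4.9000
beam 2: φ=-90°, α=285°
  dir = (cos 285°, sin 285°) = (0.2588, -0.9659); from cell (3,6)
  next x-line at t=2.1250, next y-line at t=0.8489; Δt_x=3.8637, Δt_y=1.0353
    y: enter (3,5) at t=0.8489 ← occupied
  → r_2 = 0.8489
beam 3: φ=-45°, α=330°
  dir = (cos 330°, sin 330°) = (0.8660, -0.5000); from cell (3,6)
  next x-line at t=0.6351, next y-line at t=1.6400; Δt_x=1.1547, Δt_y=2.0000
    x: enter (4,6) at t=0.6351
    y: enter (4,5) at t=1.6400
    x: enter (5,5) at t=1.7898 ← occupied
  → r_3 = 1.7898
beam 4: φ=0°, α=15°
  dir = (cos 15°, sin 15°) = (0.9659, 0.2588); from cell (3,6)
  next x-line at t=0.5694, next y-line at t=0.6955; Δt_x=1.0353, Δt_y=3.8637
    x: enter (4,6) at t=0.5694
    y: enter (4,7) at t=0.6955
    x: enter (5,7) at t=1.6047 ← occupied
  → r_4 = 1.6047
beam 5: φ=45°, α=60°
  dir = (cos 60°, sin 60°) = (0.5000, 0.8660); from cell (3,6)
  next x-line at t=1.1000, next y-line at t=0.2078; Δt_x=2.0000, Δt_y=1.1547
    y: enter (3,7) at t=0.2078
    x: enter (4,7) at t=1.1000
    y: enter (4,8) at t=1.3625 ← occupied
  → r_5 = 1.3625
beam 6: φ=90°, α=105°
  dir = (cos 105°, sin 105°) = (-0.2588, 0.9659); from cell (3,6)
  next x-line at t=1.7387, next y-line at t=0.1863; Δt_x=3.8637, Δt_y=1.0353
    y: enter (3,7) at t=0.1863
    y: enter (3,8) at t=1.2216 ← occupied
  → r_6 = 1.2216
beam 7: φ=135°, α=150°
  dir = (cos 150°, sin 150°) = (-0.8660, 0.5000); from cell (3,6)
  next x-line at t=0.5196, next y-line at t=0.3600; Δt_x=1.1547, Δt_y=2.0000
    y: enter (3,7) at t=0.3600
    x: enter (2,7) at t=0.5196 ← occupied
  → r_7 = 0.5196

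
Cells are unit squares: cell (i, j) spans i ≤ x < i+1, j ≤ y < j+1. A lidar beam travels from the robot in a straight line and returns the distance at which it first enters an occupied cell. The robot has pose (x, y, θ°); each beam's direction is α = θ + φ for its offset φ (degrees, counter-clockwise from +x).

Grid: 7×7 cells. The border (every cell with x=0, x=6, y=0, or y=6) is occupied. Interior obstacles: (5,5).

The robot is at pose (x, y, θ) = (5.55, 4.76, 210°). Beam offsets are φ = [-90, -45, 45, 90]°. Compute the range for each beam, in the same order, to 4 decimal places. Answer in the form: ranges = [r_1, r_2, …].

ranges = [0.2771, 4.7105, 3.8926, 0.9000]

beam 1: φ=-90°, α=120°
  direction (-0.5000, 0.8660); cell (5,4); t to first gridline: x 1.1000, y 0.2771 (then +2.0000 / +1.1547)
    (5,5) via y @ 0.2771  # hit
  → r_1 = 0.2771
beam 2: φ=-45°, α=165°
  direction (-0.9659, 0.2588); cell (5,4); t to first gridline: x 0.5694, y 0.9273 (then +1.0353 / +3.8637)
    (4,4) via x @ 0.5694
    (4,5) via y @ 0.9273
    (3,5) via x @ 1.6047
    (2,5) via x @ 2.6400
    (1,5) via x @ 3.6752
    (0,5) via x @ 4.7105  # hit
  → r_2 = 4.7105
beam 3: φ=45°, α=255°
  direction (-0.2588, -0.9659); cell (5,4); t to first gridline: x 2.1250, y 0.7868 (then +3.8637 / +1.0353)
    (5,3) via y @ 0.7868
    (5,2) via y @ 1.8221
    (4,2) via x @ 2.1250
    (4,1) via y @ 2.8574
    (4,0) via y @ 3.8926  # hit
  → r_3 = 3.8926
beam 4: φ=90°, α=300°
  direction (0.5000, -0.8660); cell (5,4); t to first gridline: x 0.9000, y 0.8776 (then +2.0000 / +1.1547)
    (5,3) via y @ 0.8776
    (6,3) via x @ 0.9000  # hit
  → r_4 = 0.9000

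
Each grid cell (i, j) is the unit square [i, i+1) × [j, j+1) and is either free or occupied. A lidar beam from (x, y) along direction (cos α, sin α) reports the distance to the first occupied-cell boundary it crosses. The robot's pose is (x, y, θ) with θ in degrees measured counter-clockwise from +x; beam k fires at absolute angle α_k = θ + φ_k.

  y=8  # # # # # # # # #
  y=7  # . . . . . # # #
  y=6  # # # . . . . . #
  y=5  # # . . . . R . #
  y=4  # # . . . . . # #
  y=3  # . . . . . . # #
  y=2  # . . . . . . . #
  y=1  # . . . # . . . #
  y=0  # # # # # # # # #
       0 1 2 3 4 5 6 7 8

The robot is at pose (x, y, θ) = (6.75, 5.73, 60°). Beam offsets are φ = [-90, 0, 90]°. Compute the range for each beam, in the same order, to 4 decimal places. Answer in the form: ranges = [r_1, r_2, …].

beam 1: φ=-90°, α=330°
  direction (0.8660, -0.5000); cell (6,5); t to first gridline: x 0.2887, y 1.4600 (then +1.1547 / +2.0000)
    (7,5) via x @ 0.2887
    (8,5) via x @ 1.4434  # hit
  → r_1 = 1.4434
beam 2: φ=0°, α=60°
  direction (0.5000, 0.8660); cell (6,5); t to first gridline: x 0.5000, y 0.3118 (then +2.0000 / +1.1547)
    (6,6) via y @ 0.3118
    (7,6) via x @ 0.5000
    (7,7) via y @ 1.4665  # hit
  → r_2 = 1.4665
beam 3: φ=90°, α=150°
  direction (-0.8660, 0.5000); cell (6,5); t to first gridline: x 0.8660, y 0.5400 (then +1.1547 / +2.0000)
    (6,6) via y @ 0.5400
    (5,6) via x @ 0.8660
    (4,6) via x @ 2.0207
    (4,7) via y @ 2.5400
    (3,7) via x @ 3.1754
    (2,7) via x @ 4.3301
    (2,8) via y @ 4.5400  # hit
  → r_3 = 4.5400

ranges = [1.4434, 1.4665, 4.5400]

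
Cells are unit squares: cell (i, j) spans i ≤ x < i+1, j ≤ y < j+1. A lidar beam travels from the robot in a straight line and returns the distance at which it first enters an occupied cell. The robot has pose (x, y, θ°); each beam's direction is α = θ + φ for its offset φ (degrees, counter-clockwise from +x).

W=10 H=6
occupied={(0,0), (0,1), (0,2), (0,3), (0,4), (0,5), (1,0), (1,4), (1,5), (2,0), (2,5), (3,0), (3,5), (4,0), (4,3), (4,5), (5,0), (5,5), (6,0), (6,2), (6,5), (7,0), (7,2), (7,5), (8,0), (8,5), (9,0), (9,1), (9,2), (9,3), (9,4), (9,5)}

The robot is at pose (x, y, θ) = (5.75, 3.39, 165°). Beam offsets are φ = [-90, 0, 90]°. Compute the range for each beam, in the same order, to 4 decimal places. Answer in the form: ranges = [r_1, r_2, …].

ranges = [1.6668, 0.7765, 2.4743]

beam 1: φ=-90°, α=75°
  dir = (cos 75°, sin 75°) = (0.2588, 0.9659); from cell (5,3)
  next x-line at t=0.9659, next y-line at t=0.6315; Δt_x=3.8637, Δt_y=1.0353
    y: enter (5,4) at t=0.6315
    x: enter (6,4) at t=0.9659
    y: enter (6,5) at t=1.6668 ← occupied
  → r_1 = 1.6668
beam 2: φ=0°, α=165°
  dir = (cos 165°, sin 165°) = (-0.9659, 0.2588); from cell (5,3)
  next x-line at t=0.7765, next y-line at t=2.3569; Δt_x=1.0353, Δt_y=3.8637
    x: enter (4,3) at t=0.7765 ← occupied
  → r_2 = 0.7765
beam 3: φ=90°, α=255°
  dir = (cos 255°, sin 255°) = (-0.2588, -0.9659); from cell (5,3)
  next x-line at t=2.8978, next y-line at t=0.4038; Δt_x=3.8637, Δt_y=1.0353
    y: enter (5,2) at t=0.4038
    y: enter (5,1) at t=1.4390
    y: enter (5,0) at t=2.4743 ← occupied
  → r_3 = 2.4743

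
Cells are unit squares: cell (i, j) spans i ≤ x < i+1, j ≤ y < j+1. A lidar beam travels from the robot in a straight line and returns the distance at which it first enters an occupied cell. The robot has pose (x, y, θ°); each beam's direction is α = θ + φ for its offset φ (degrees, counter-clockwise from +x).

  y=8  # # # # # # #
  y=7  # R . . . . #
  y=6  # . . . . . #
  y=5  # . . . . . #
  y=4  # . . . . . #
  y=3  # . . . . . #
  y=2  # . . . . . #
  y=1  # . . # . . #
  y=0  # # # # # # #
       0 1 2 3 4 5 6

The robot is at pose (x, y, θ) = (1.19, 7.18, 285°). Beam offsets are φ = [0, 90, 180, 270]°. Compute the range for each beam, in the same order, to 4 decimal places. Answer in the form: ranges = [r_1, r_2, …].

ranges = [6.3980, 3.1682, 0.7341, 0.1967]

beam 1: φ=0°, α=285°
  dir = (cos 285°, sin 285°) = (0.2588, -0.9659); from cell (1,7)
  next x-line at t=3.1296, next y-line at t=0.1863; Δt_x=3.8637, Δt_y=1.0353
    y: enter (1,6) at t=0.1863
    y: enter (1,5) at t=1.2216
    y: enter (1,4) at t=2.2569
    x: enter (2,4) at t=3.1296
    y: enter (2,3) at t=3.2922
    y: enter (2,2) at t=4.3275
    y: enter (2,1) at t=5.3627
    y: enter (2,0) at t=6.3980 ← occupied
  → r_1 = 6.3980
beam 2: φ=90°, α=15°
  dir = (cos 15°, sin 15°) = (0.9659, 0.2588); from cell (1,7)
  next x-line at t=0.8386, next y-line at t=3.1682; Δt_x=1.0353, Δt_y=3.8637
    x: enter (2,7) at t=0.8386
    x: enter (3,7) at t=1.8738
    x: enter (4,7) at t=2.9091
    y: enter (4,8) at t=3.1682 ← occupied
  → r_2 = 3.1682
beam 3: φ=180°, α=105°
  dir = (cos 105°, sin 105°) = (-0.2588, 0.9659); from cell (1,7)
  next x-line at t=0.7341, next y-line at t=0.8489; Δt_x=3.8637, Δt_y=1.0353
    x: enter (0,7) at t=0.7341 ← occupied
  → r_3 = 0.7341
beam 4: φ=270°, α=195°
  dir = (cos 195°, sin 195°) = (-0.9659, -0.2588); from cell (1,7)
  next x-line at t=0.1967, next y-line at t=0.6955; Δt_x=1.0353, Δt_y=3.8637
    x: enter (0,7) at t=0.1967 ← occupied
  → r_4 = 0.1967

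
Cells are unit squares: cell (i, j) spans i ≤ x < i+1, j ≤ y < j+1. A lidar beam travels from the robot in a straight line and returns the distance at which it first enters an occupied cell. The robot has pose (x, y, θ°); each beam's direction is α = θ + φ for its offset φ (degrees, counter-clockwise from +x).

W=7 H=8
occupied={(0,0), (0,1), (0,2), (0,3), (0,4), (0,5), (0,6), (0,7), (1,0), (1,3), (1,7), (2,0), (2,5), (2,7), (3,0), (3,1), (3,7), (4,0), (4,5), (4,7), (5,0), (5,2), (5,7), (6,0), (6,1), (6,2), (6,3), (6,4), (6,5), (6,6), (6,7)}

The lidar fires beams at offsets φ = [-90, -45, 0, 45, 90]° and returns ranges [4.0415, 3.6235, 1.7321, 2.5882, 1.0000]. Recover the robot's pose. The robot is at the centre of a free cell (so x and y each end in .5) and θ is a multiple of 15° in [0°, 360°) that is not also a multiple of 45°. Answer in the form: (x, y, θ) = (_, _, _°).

(x, y, θ) = (4.5, 3.5, 240°)

Candidates: 25 free-cell centres × 16 headings = 400 poses. Raycast each; keep the one whose scan matches to 4 dp.
  (1.5, 5.5, 255°): beam 1 = 0.5176 ≠ 4.0415 ✗
  (1.5, 1.5, 150°): beam 1 = 5.0000 ≠ 4.0415 ✗
  (1.5, 6.5, 75°): beam 1 = 2.5882 ≠ 4.0415 ✗
  (3.5, 4.5, 210°): beam 1 = 1.0000 ≠ 4.0415 ✗
  …
  (4.5, 3.5, 240°): r_1=4.0415, r_2=3.6235, r_3=1.7321, r_4=2.5882, r_5=1.0000 — all match ✓
Unique over the lattice → pose = (4.5, 3.5, 240°).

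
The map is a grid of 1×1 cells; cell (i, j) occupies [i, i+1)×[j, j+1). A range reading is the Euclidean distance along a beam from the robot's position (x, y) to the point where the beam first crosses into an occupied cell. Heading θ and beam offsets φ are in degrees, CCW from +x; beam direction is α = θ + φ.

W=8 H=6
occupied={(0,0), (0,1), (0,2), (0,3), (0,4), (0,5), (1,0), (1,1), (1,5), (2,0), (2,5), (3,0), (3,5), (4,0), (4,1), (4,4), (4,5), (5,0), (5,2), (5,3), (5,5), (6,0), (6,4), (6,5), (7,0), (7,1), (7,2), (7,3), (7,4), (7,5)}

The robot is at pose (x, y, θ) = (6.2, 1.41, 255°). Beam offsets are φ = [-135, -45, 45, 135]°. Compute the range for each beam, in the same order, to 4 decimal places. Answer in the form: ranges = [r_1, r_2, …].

ranges = [0.6813, 0.8200, 0.4734, 0.9238]

beam 1: φ=-135°, α=120°
  d=(-0.5000,0.8660)  start (6,1)  tX=0.4000 tY=0.6813  stride 1/|dx|=2.0000 1/|dy|=1.1547
    cross x-line → (5,1), t=0.4000
    cross y-line → (5,2), t=0.6813 (wall)
  → r_1 = 0.6813
beam 2: φ=-45°, α=210°
  d=(-0.8660,-0.5000)  start (6,1)  tX=0.2309 tY=0.8200  stride 1/|dx|=1.1547 1/|dy|=2.0000
    cross x-line → (5,1), t=0.2309
    cross y-line → (5,0), t=0.8200 (wall)
  → r_2 = 0.8200
beam 3: φ=45°, α=300°
  d=(0.5000,-0.8660)  start (6,1)  tX=1.6000 tY=0.4734  stride 1/|dx|=2.0000 1/|dy|=1.1547
    cross y-line → (6,0), t=0.4734 (wall)
  → r_3 = 0.4734
beam 4: φ=135°, α=30°
  d=(0.8660,0.5000)  start (6,1)  tX=0.9238 tY=1.1800  stride 1/|dx|=1.1547 1/|dy|=2.0000
    cross x-line → (7,1), t=0.9238 (wall)
  → r_4 = 0.9238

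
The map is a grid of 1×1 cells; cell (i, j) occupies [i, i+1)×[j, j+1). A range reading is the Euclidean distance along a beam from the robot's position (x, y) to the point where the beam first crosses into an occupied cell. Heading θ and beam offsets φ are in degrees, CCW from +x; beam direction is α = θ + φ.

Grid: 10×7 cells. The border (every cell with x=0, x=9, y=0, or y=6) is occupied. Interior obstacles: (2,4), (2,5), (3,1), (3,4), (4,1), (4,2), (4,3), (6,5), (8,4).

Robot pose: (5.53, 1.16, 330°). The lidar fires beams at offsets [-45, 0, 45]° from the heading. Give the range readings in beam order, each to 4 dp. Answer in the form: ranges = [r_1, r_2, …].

ranges = [0.1656, 0.3200, 3.5924]

beam 1: φ=-45°, α=285°
  d=(0.2588,-0.9659)  start (5,1)  tX=1.8159 tY=0.1656  stride 1/|dx|=3.8637 1/|dy|=1.0353
    cross y-line → (5,0), t=0.1656 (wall)
  → r_1 = 0.1656
beam 2: φ=0°, α=330°
  d=(0.8660,-0.5000)  start (5,1)  tX=0.5427 tY=0.3200  stride 1/|dx|=1.1547 1/|dy|=2.0000
    cross y-line → (5,0), t=0.3200 (wall)
  → r_2 = 0.3200
beam 3: φ=45°, α=15°
  d=(0.9659,0.2588)  start (5,1)  tX=0.4866 tY=3.2455  stride 1/|dx|=1.0353 1/|dy|=3.8637
    cross x-line → (6,1), t=0.4866
    cross x-line → (7,1), t=1.5219
    cross x-line → (8,1), t=2.5571
    cross y-line → (8,2), t=3.2455
    cross x-line → (9,2), t=3.5924 (wall)
  → r_3 = 3.5924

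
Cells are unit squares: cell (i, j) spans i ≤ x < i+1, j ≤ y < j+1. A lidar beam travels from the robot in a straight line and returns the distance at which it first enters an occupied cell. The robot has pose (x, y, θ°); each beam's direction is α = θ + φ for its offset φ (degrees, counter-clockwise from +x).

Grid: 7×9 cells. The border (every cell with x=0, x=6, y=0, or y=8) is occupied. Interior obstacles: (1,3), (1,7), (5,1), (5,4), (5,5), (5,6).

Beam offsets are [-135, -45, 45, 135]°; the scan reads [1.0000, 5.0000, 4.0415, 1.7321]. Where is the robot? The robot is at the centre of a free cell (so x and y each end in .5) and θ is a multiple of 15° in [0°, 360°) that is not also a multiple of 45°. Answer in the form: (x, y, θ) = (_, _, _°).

Candidates: 29 free-cell centres × 16 headings = 464 poses. Raycast each; keep the one whose scan matches to 4 dp.
  (3.5, 5.5, 150°): beam 1 = 1.5529 ≠ 1.0000 ✗
  (3.5, 5.5, 120°): beam 1 = 1.5529 ≠ 1.0000 ✗
  (2.5, 2.5, 255°): beam 2 = 1.7321 ≠ 5.0000 ✗
  …
  (4.5, 3.5, 165°): r_1=1.0000, r_2=5.0000, r_3=4.0415, r_4=1.7321 — all match ✓
Unique over the lattice → pose = (4.5, 3.5, 165°).

(x, y, θ) = (4.5, 3.5, 165°)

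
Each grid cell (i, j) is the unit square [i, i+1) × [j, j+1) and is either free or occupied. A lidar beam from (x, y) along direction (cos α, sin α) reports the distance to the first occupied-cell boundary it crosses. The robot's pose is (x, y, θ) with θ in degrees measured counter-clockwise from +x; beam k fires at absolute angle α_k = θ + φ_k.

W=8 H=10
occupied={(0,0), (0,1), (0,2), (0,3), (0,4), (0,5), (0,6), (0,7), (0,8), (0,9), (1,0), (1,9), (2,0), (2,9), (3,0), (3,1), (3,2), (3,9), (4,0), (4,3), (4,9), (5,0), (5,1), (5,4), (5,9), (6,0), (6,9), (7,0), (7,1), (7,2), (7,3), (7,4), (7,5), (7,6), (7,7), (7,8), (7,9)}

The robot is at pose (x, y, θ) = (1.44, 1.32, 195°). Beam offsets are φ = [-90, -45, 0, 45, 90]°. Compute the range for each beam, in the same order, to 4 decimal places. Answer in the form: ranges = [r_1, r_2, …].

ranges = [1.7000, 0.5081, 0.4555, 0.3695, 0.3313]

beam 1: φ=-90°, α=105°
  d=(-0.2588,0.9659)  start (1,1)  tX=1.7000 tY=0.7040  stride 1/|dx|=3.8637 1/|dy|=1.0353
    cross y-line → (1,2), t=0.7040
    cross x-line → (0,2), t=1.7000 (wall)
  → r_1 = 1.7000
beam 2: φ=-45°, α=150°
  d=(-0.8660,0.5000)  start (1,1)  tX=0.5081 tY=1.3600  stride 1/|dx|=1.1547 1/|dy|=2.0000
    cross x-line → (0,1), t=0.5081 (wall)
  → r_2 = 0.5081
beam 3: φ=0°, α=195°
  d=(-0.9659,-0.2588)  start (1,1)  tX=0.4555 tY=1.2364  stride 1/|dx|=1.0353 1/|dy|=3.8637
    cross x-line → (0,1), t=0.4555 (wall)
  → r_3 = 0.4555
beam 4: φ=45°, α=240°
  d=(-0.5000,-0.8660)  start (1,1)  tX=0.8800 tY=0.3695  stride 1/|dx|=2.0000 1/|dy|=1.1547
    cross y-line → (1,0), t=0.3695 (wall)
  → r_4 = 0.3695
beam 5: φ=90°, α=285°
  d=(0.2588,-0.9659)  start (1,1)  tX=2.1637 tY=0.3313  stride 1/|dx|=3.8637 1/|dy|=1.0353
    cross y-line → (1,0), t=0.3313 (wall)
  → r_5 = 0.3313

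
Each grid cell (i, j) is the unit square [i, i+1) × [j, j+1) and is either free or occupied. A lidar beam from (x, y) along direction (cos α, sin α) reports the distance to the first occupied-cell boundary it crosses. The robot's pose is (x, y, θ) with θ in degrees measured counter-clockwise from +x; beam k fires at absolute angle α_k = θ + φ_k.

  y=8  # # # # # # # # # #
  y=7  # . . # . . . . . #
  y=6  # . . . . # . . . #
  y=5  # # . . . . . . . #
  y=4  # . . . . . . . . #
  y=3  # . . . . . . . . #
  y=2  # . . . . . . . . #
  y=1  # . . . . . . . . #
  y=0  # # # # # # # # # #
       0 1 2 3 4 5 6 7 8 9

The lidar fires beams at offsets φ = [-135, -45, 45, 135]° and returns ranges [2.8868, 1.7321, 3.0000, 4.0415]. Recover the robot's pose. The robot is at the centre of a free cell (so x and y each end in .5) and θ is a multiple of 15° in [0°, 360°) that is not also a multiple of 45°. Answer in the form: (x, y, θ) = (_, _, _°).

The pose lattice has 53·16 = 848 candidates. Test each by forward raycasting.
  (7.5, 7.5, 120°): beam 1 = 1.5529 ≠ 2.8868 ✗
  (1.5, 4.5, 60°): beam 1 = 3.6235 ≠ 2.8868 ✗
  (8.5, 4.5, 285°): beam 1 = 3.0000 ≠ 2.8868 ✗
  (5.5, 1.5, 75°): beam 1 = 0.5774 ≠ 2.8868 ✗
  …
  (3.5, 2.5, 285°): r_1=2.8868, r_2=1.7321, r_3=3.0000, r_4=4.0415 — all match ✓
Unique over the lattice → pose = (3.5, 2.5, 285°).

(x, y, θ) = (3.5, 2.5, 285°)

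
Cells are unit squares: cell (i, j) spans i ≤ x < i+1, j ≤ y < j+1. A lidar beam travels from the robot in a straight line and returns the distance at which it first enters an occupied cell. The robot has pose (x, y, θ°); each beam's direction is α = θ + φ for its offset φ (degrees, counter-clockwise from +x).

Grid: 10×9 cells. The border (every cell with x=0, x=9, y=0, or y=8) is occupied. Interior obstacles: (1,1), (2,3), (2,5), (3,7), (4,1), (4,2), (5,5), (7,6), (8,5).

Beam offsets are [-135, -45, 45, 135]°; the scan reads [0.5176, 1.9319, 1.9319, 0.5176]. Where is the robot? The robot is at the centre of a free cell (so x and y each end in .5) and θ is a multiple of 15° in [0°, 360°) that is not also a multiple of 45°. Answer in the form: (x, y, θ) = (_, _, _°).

Candidates: 47 free-cell centres × 16 headings = 752 poses. Raycast each; keep the one whose scan matches to 4 dp.
  (5.5, 3.5, 255°): beam 1 = 4.0415 ≠ 0.5176 ✗
  (2.5, 7.5, 345°): beam 1 = 1.7321 ≠ 0.5176 ✗
  (8.5, 1.5, 15°): beam 1 = 0.5774 ≠ 0.5176 ✗
  (2.5, 1.5, 285°): beam 1 = 0.5774 ≠ 0.5176 ✗
  …
  (4.5, 7.5, 330°): r_1=0.5176, r_2=1.9319, r_3=1.9319, r_4=0.5176 — all match ✓
Only this pose fits every beam.

(x, y, θ) = (4.5, 7.5, 330°)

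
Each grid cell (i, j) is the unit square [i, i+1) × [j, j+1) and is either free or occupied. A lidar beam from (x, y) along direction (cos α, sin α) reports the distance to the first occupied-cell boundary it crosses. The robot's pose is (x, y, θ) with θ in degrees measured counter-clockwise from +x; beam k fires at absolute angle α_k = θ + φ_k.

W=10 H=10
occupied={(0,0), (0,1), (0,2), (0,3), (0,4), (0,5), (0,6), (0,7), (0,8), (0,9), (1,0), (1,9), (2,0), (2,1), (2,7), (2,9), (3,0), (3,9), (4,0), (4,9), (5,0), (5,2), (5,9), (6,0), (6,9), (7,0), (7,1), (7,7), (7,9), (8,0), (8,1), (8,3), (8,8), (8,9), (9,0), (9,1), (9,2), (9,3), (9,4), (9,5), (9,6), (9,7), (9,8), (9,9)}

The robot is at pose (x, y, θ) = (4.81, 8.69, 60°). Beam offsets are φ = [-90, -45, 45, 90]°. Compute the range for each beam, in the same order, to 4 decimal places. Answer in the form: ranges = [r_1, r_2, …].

beam 1: φ=-90°, α=330°
  dir = (cos 330°, sin 330°) = (0.8660, -0.5000); from cell (4,8)
  next x-line at t=0.2194, next y-line at t=1.3800; Δt_x=1.1547, Δt_y=2.0000
    x: enter (5,8) at t=0.2194
    x: enter (6,8) at t=1.3741
    y: enter (6,7) at t=1.3800
    x: enter (7,7) at t=2.5288 ← occupied
  → r_1 = 2.5288
beam 2: φ=-45°, α=15°
  dir = (cos 15°, sin 15°) = (0.9659, 0.2588); from cell (4,8)
  next x-line at t=0.1967, next y-line at t=1.1977; Δt_x=1.0353, Δt_y=3.8637
    x: enter (5,8) at t=0.1967
    y: enter (5,9) at t=1.1977 ← occupied
  → r_2 = 1.1977
beam 3: φ=45°, α=105°
  dir = (cos 105°, sin 105°) = (-0.2588, 0.9659); from cell (4,8)
  next x-line at t=3.1296, next y-line at t=0.3209; Δt_x=3.8637, Δt_y=1.0353
    y: enter (4,9) at t=0.3209 ← occupied
  → r_3 = 0.3209
beam 4: φ=90°, α=150°
  dir = (cos 150°, sin 150°) = (-0.8660, 0.5000); from cell (4,8)
  next x-line at t=0.9353, next y-line at t=0.6200; Δt_x=1.1547, Δt_y=2.0000
    y: enter (4,9) at t=0.6200 ← occupied
  → r_4 = 0.6200

ranges = [2.5288, 1.1977, 0.3209, 0.6200]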